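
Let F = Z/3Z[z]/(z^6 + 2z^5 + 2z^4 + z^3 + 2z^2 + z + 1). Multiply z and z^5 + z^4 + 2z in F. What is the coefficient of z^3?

Multiply in Z/3Z[z]: (z)·(z^5 + z^4 + 2z) = z^6 + z^5 + 2z^2.
Reduce using z^6 ≡ z^5 + z^4 + 2z^3 + z^2 + 2z + 2 (mod z^6 + 2z^5 + 2z^4 + z^3 + 2z^2 + z + 1).
Reduced: 2z^5 + z^4 + 2z^3 + 2z + 2.

2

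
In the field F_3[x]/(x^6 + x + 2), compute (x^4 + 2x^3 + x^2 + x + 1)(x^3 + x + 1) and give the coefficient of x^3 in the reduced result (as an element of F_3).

Multiply in F_3[x]: (x^4 + 2x^3 + x^2 + x + 1)·(x^3 + x + 1) = x^7 + 2x^6 + 2x^5 + x^4 + x^3 + 2x^2 + 2x + 1.
Reduce using x^6 ≡ 2x + 1 (mod x^6 + x + 2).
Reduced: 2x^5 + x^4 + x^3 + x^2 + x.

1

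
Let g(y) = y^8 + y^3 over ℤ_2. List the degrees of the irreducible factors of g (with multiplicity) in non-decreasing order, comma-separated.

Roots in ℤ_2: g(0) = 0 → root; g(1) = 0 → root.
Linear factors from roots: (y), (y + 1).
Complete factorization: g(y) = (y + 1)·(y)^3·(y^4 + y^3 + y^2 + y + 1).
Factor degrees with multiplicity: 1 + 1 + 1 + 1 + 4 = 8.

1, 1, 1, 1, 4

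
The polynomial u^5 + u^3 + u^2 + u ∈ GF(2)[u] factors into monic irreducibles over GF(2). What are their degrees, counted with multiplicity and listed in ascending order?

Write f(u) = u^5 + u^3 + u^2 + u.
Roots in GF(2): f(0) = 0 → root; f(1) = 0 → root.
Linear factors from roots: (u), (u + 1).
Complete factorization: f(u) = (u)·(u + 1)·(u^3 + u^2 + 1).
Factor degrees with multiplicity: 1 + 1 + 3 = 5.

1, 1, 3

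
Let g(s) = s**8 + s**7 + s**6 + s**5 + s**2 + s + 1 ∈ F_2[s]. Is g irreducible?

Yes

Check for roots in F_2: g(0) = 1; g(1) = 1.
No roots, so no linear factors.
Monic irreducibles of degree 2 over GF(2): s**2 + s + 1.
None of them divide g (all give nonzero remainder).
Monic irreducibles of degree 3 over GF(2): s**3 + s + 1, s**3 + s**2 + 1.
None of them divide g (all give nonzero remainder).
Monic irreducibles of degree 4 over GF(2): s**4 + s + 1, s**4 + s**3 + 1, s**4 + s**3 + s**2 + s + 1.
None of them divide g (all give nonzero remainder).
No irreducible factor of degree ≤ 4 exists, so g is irreducible over GF(2).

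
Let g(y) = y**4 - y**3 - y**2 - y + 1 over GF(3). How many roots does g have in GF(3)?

Evaluate at each of the 3 elements of GF(3):
g(0) = 1; g(1) = 2; g(2) = 0 → root.
Roots: {2}.

1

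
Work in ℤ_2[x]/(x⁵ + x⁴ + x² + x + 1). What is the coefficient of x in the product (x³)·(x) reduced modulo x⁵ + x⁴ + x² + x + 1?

0

Multiply in ℤ_2[x]: (x³)·(x) = x⁴.
Reduced: x⁴.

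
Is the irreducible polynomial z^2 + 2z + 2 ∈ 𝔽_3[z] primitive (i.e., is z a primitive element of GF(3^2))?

Yes

Write f(z) = z^2 + 2z + 2.
|GF(3^2)^×| = 3^2 − 1 = 8. Prime factorization: 8 = 2^3.
f is primitive ⇔ z has order 8 in GF(3)[z]/(f), i.e. z^(8/q) ≠ 1 for each prime q | 8.
z^(4) mod f = 2.
None equal 1, so z has full order 8; f is primitive.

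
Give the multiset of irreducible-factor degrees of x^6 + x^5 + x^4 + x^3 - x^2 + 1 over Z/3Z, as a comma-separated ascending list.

1, 1, 2, 2

Write f(x) = x^6 + x^5 + x^4 + x^3 - x^2 + 1.
Roots in Z/3Z: f(0) = 1; f(1) = 1; f(2) = 0 → root.
Linear factors from roots: (x + 1).
Complete factorization: f(x) = (x + 1)^2·(x^2 + x - 1)^2.
Factor degrees with multiplicity: 1 + 1 + 2 + 2 = 6.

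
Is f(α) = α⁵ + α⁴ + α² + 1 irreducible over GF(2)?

No

Check for roots in GF(2): f(0) = 1; f(1) = 0 → root.
f(1) = 0, so (α − 1) divides f(α); f is reducible.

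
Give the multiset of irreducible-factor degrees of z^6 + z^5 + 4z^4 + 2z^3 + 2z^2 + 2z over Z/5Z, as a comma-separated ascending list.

1, 2, 3

Write f(z) = z^6 + z^5 + 4z^4 + 2z^3 + 2z^2 + 2z.
Roots in Z/5Z: f(0) = 0 → root; f(1) = 2; f(2) = 3; f(3) = 4; f(4) = 2.
Linear factors from roots: (z).
Complete factorization: f(z) = (z)·(z^2 + 2z + 3)·(z^3 + 4z^2 + 3z + 4).
Factor degrees with multiplicity: 1 + 2 + 3 = 6.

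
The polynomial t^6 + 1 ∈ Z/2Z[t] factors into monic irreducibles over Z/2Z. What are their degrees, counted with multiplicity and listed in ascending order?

Write h(t) = t^6 + 1.
Roots in Z/2Z: h(0) = 1; h(1) = 0 → root.
Linear factors from roots: (t + 1).
Complete factorization: h(t) = (t + 1)^2·(t^2 + t + 1)^2.
Factor degrees with multiplicity: 1 + 1 + 2 + 2 = 6.

1, 1, 2, 2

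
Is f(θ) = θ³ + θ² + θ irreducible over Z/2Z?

Check for roots in Z/2Z: f(0) = 0 → root; f(1) = 1.
f(0) = 0, so (θ) divides f(θ); f is reducible.

No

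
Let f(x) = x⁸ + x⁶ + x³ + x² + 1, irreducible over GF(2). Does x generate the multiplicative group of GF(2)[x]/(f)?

Yes

|GF(2^8)^×| = 2^8 − 1 = 255. Prime factorization: 255 = 3·5·17.
f is primitive ⇔ x has order 255 in GF(2)[x]/(f), i.e. x^(255/q) ≠ 1 for each prime q | 255.
x^(85) mod f = x⁴ + x³ + x².
x^(51) mod f = x⁷ + x⁵.
x^(15) mod f = x⁶ + x⁵ + x⁴ + x³ + x².
None equal 1, so x has full order 255; f is primitive.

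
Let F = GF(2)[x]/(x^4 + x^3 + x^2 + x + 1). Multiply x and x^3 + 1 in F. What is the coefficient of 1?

Multiply in GF(2)[x]: (x)·(x^3 + 1) = x^4 + x.
Reduce using x^4 ≡ x^3 + x^2 + x + 1 (mod x^4 + x^3 + x^2 + x + 1).
Reduced: x^3 + x^2 + 1.

1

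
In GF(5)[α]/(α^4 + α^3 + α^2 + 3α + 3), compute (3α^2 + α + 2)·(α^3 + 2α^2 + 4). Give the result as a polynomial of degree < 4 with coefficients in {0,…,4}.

Multiply in GF(5)[α]: (3α^2 + α + 2)·(α^3 + 2α^2 + 4) = 3α^5 + 2α^4 + 4α^3 + α^2 + 4α + 3.
Reduce using α^4 ≡ 4α^3 + 4α^2 + 2α + 2 (mod α^4 + α^3 + α^2 + 3α + 3).
Reduced: 2α^3 + 3α^2 + 3α + 1.

2α^3 + 3α^2 + 3α + 1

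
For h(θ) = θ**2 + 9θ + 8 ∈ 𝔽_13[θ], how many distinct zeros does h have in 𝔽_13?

2

Evaluate at each of the 13 elements of 𝔽_13:
h(0) = 8; h(1) = 5; h(2) = 4; h(3) = 5; h(4) = 8; h(5) = 0 → root; h(6) = 7; h(7) = 3; h(8) = 1; h(9) = 1; h(10) = 3; h(11) = 7; h(12) = 0 → root.
Roots: {5, 12}.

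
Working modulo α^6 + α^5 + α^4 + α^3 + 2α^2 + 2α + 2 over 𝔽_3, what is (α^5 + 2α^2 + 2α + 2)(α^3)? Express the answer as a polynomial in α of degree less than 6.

2α^5 + α^4 + 2α^3 + 2α

Multiply in 𝔽_3[α]: (α^5 + 2α^2 + 2α + 2)·(α^3) = α^8 + 2α^5 + 2α^4 + 2α^3.
Reduce using α^6 ≡ 2α^5 + 2α^4 + 2α^3 + α^2 + α + 1 (mod α^6 + α^5 + α^4 + α^3 + 2α^2 + 2α + 2).
Reduced: 2α^5 + α^4 + 2α^3 + 2α.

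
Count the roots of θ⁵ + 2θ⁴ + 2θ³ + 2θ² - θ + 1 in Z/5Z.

Write P(θ) = θ⁵ + 2θ⁴ + 2θ³ + 2θ² - θ + 1.
Evaluate at each of the 5 elements of Z/5Z:
P(0) = 1; P(1) = 2; P(2) = 2; P(3) = 0 → root; P(4) = 3.
Roots: {3}.

1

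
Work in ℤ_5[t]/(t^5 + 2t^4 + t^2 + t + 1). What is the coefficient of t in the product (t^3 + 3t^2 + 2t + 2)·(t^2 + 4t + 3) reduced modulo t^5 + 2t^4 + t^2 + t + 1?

3

Multiply in ℤ_5[t]: (t^3 + 3t^2 + 2t + 2)·(t^2 + 4t + 3) = t^5 + 2t^4 + 2t^3 + 4t^2 + 4t + 1.
Reduce using t^5 ≡ 3t^4 + 4t^2 + 4t + 4 (mod t^5 + 2t^4 + t^2 + t + 1).
Reduced: 2t^3 + 3t^2 + 3t.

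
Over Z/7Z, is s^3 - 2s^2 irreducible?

No

Write f(s) = s^3 - 2s^2.
Check for roots in Z/7Z: f(0) = 0 → root; f(1) = 6; f(2) = 0 → root; f(3) = 2; f(4) = 4; f(5) = 5; f(6) = 4.
f(0) = 0, so (s) divides f(s); f is reducible.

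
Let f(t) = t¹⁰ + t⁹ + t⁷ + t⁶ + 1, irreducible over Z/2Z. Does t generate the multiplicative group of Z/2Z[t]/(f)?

Yes

|GF(2^10)^×| = 2^10 − 1 = 1023. Prime factorization: 1023 = 3·11·31.
f is primitive ⇔ t has order 1023 in GF(2)[t]/(f), i.e. t^(1023/q) ≠ 1 for each prime q | 1023.
t^(341) mod f = t⁶ + t + 1.
t^(93) mod f = t⁸ + t⁵ + t⁴ + t² + t.
t^(33) mod f = t⁶ + t⁵ + t⁴ + t² + t + 1.
None equal 1, so t has full order 1023; f is primitive.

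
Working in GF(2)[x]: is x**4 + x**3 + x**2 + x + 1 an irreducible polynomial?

Write P(x) = x**4 + x**3 + x**2 + x + 1.
Check for roots in GF(2): P(0) = 1; P(1) = 1.
No roots, so no linear factors.
Monic irreducibles of degree 2 over GF(2): x**2 + x + 1.
None of them divide P (all give nonzero remainder).
No irreducible factor of degree ≤ 2 exists, so P is irreducible over GF(2).

Yes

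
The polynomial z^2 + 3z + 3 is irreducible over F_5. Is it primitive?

Yes

Write f(z) = z^2 + 3z + 3.
|GF(5^2)^×| = 5^2 − 1 = 24. Prime factorization: 24 = 2^3·3.
f is primitive ⇔ z has order 24 in GF(5)[z]/(f), i.e. z^(24/q) ≠ 1 for each prime q | 24.
z^(12) mod f = 4.
z^(8) mod f = z + 1.
None equal 1, so z has full order 24; f is primitive.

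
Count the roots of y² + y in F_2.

2

Write h(y) = y² + y.
Evaluate at each of the 2 elements of F_2:
h(0) = 0 → root; h(1) = 0 → root.
Roots: {0, 1}.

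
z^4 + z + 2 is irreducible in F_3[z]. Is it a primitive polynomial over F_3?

Yes

Write f(z) = z^4 + z + 2.
|GF(3^4)^×| = 3^4 − 1 = 80. Prime factorization: 80 = 2^4·5.
f is primitive ⇔ z has order 80 in GF(3)[z]/(f), i.e. z^(80/q) ≠ 1 for each prime q | 80.
z^(40) mod f = 2.
z^(16) mod f = 2z^3 + z + 2.
None equal 1, so z has full order 80; f is primitive.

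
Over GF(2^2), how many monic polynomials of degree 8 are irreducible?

By the necklace-counting formula, N_4(8) = (1/8) Σ_{d|8} μ(8/d)·4^d.
Divisors of 8: 1, 2, 4, 8; μ(8/d) for each: 0, 0, -1, 1.
Σ = − 4^4 + 4^8 = 65280.
N = 65280/8 = 8160.

8160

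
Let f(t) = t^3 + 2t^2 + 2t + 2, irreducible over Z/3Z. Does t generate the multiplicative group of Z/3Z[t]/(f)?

|GF(3^3)^×| = 3^3 − 1 = 26. Prime factorization: 26 = 2·13.
f is primitive ⇔ t has order 26 in GF(3)[t]/(f), i.e. t^(26/q) ≠ 1 for each prime q | 26.
t^(13) mod f = 1
t^(2) mod f = t^2.
Since t^(13) = 1, the order of t divides 13 < 26; not primitive.

No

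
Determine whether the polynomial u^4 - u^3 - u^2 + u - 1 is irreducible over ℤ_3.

Write P(u) = u^4 - u^3 - u^2 + u - 1.
Check for roots in ℤ_3: P(0) = 2; P(1) = 2; P(2) = 2.
No roots, so no linear factors.
Monic irreducibles of degree 2 over GF(3): u^2 + 1, u^2 + u - 1, u^2 - u - 1.
None of them divide P (all give nonzero remainder).
No irreducible factor of degree ≤ 2 exists, so P is irreducible over GF(3).

Yes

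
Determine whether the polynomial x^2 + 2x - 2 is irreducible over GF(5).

Yes

Write P(x) = x^2 + 2x - 2.
Check for roots in GF(5): P(0) = 3; P(1) = 1; P(2) = 1; P(3) = 3; P(4) = 2.
No roots. A degree-2 polynomial over a field with no linear factor is irreducible.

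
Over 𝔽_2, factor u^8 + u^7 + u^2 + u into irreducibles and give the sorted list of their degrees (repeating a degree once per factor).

Write f(u) = u^8 + u^7 + u^2 + u.
Roots in 𝔽_2: f(0) = 0 → root; f(1) = 0 → root.
Linear factors from roots: (u), (u + 1).
Complete factorization: f(u) = (u)·(u + 1)^3·(u^2 + u + 1)^2.
Factor degrees with multiplicity: 1 + 1 + 1 + 1 + 2 + 2 = 8.

1, 1, 1, 1, 2, 2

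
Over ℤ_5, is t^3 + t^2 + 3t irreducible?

Write P(t) = t^3 + t^2 + 3t.
Check for roots in ℤ_5: P(0) = 0 → root; P(1) = 0 → root; P(2) = 3; P(3) = 0 → root; P(4) = 2.
P(0) = 0, so (t) divides P(t); P is reducible.

No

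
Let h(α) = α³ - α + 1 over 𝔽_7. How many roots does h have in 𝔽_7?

Evaluate at each of the 7 elements of 𝔽_7:
h(0) = 1; h(1) = 1; h(2) = 0 → root; h(3) = 4; h(4) = 5; h(5) = 2; h(6) = 1.
Roots: {2}.

1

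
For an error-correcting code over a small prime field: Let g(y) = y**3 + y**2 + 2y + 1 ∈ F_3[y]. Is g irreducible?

Yes

Check for roots in F_3: g(0) = 1; g(1) = 2; g(2) = 2.
No roots. A degree-3 polynomial over a field with no linear factor is irreducible.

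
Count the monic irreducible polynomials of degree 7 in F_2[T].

The number of monic irreducibles of degree 7 over GF(2) is (1/7)·Σ_{d∣7} μ(7/d) 2^d.
Divisors of 7: 1, 7; μ(7/d) for each: -1, 1.
Σ = − 2^1 + 2^7 = 126.
N = 126/7 = 18.

18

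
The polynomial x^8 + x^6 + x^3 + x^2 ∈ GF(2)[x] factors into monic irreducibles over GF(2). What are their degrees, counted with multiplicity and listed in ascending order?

Write f(x) = x^8 + x^6 + x^3 + x^2.
Roots in GF(2): f(0) = 0 → root; f(1) = 0 → root.
Linear factors from roots: (x), (x + 1).
Complete factorization: f(x) = (x + 1)·(x)^2·(x^2 + x + 1)·(x^3 + x + 1).
Factor degrees with multiplicity: 1 + 1 + 1 + 2 + 3 = 8.

1, 1, 1, 2, 3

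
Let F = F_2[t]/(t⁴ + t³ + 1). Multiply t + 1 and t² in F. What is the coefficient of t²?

1

Multiply in F_2[t]: (t + 1)·(t²) = t³ + t².
Reduced: t³ + t².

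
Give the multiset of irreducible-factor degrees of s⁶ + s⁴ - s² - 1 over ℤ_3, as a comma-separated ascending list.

1, 1, 2, 2

Write g(s) = s⁶ + s⁴ - s² - 1.
Roots in ℤ_3: g(0) = 2; g(1) = 0 → root; g(2) = 0 → root.
Linear factors from roots: (s - 1), (s + 1).
Complete factorization: g(s) = (s + 1)·(s - 1)·(s² + 1)^2.
Factor degrees with multiplicity: 1 + 1 + 2 + 2 = 6.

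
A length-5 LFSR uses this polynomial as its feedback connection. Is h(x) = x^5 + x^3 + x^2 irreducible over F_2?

No

Check for roots in F_2: h(0) = 0 → root; h(1) = 1.
h(0) = 0, so (x) divides h(x); h is reducible.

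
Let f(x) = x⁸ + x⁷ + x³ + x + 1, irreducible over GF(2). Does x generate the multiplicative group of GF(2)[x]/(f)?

No

|GF(2^8)^×| = 2^8 − 1 = 255. Prime factorization: 255 = 3·5·17.
f is primitive ⇔ x has order 255 in GF(2)[x]/(f), i.e. x^(255/q) ≠ 1 for each prime q | 255.
x^(85) mod f = 1
x^(51) mod f = x⁴ + x³ + x² + x.
x^(15) mod f = x⁶ + x⁴ + x² + 1.
Since x^(85) = 1, the order of x divides 85 < 255; not primitive.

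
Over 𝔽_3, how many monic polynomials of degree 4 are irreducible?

18

x^(3^4) − x is the product of all monic irreducibles of degree dividing 4; Möbius inversion gives N = (1/4) Σ μ(4/d)·3^d.
Divisors of 4: 1, 2, 4; μ(4/d) for each: 0, -1, 1.
Σ = − 3^2 + 3^4 = 72.
N = 72/4 = 18.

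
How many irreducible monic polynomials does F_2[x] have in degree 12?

Gauss's count: N_{2}(12) = (1/12) Σ_{d|12} μ(12/d)·2^d.
Divisors of 12: 1, 2, 3, 4, 6, 12; μ(12/d) for each: 0, 1, 0, -1, -1, 1.
Σ = 2^2 − 2^4 − 2^6 + 2^12 = 4020.
N = 4020/12 = 335.

335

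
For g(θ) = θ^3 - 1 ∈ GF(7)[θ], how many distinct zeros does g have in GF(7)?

3

Evaluate at each of the 7 elements of GF(7):
g(0) = 6; g(1) = 0 → root; g(2) = 0 → root; g(3) = 5; g(4) = 0 → root; g(5) = 5; g(6) = 5.
Roots: {1, 2, 4}.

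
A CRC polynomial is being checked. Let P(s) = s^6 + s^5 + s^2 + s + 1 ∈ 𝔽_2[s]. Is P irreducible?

Yes

Check for roots in 𝔽_2: P(0) = 1; P(1) = 1.
No roots, so no linear factors.
Monic irreducibles of degree 2 over GF(2): s^2 + s + 1.
None of them divide P (all give nonzero remainder).
Monic irreducibles of degree 3 over GF(2): s^3 + s + 1, s^3 + s^2 + 1.
None of them divide P (all give nonzero remainder).
No irreducible factor of degree ≤ 3 exists, so P is irreducible over GF(2).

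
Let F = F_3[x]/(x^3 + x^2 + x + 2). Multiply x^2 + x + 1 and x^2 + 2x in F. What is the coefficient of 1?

Multiply in F_3[x]: (x^2 + x + 1)·(x^2 + 2x) = x^4 + 2x.
Reduce using x^3 ≡ 2x^2 + 2x + 1 (mod x^3 + x^2 + x + 2).
Reduced: x + 2.

2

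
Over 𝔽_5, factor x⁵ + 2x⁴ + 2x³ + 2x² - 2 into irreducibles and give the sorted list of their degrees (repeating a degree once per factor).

1, 1, 3

Write g(x) = x⁵ + 2x⁴ + 2x³ + 2x² - 2.
Roots in 𝔽_5: g(0) = 3; g(1) = 0 → root; g(2) = 1; g(3) = 0 → root; g(4) = 4.
Linear factors from roots: (x - 1), (x + 2).
Complete factorization: g(x) = (x + 2)·(x - 1)·(x³ + x² - 2x + 1).
Factor degrees with multiplicity: 1 + 1 + 3 = 5.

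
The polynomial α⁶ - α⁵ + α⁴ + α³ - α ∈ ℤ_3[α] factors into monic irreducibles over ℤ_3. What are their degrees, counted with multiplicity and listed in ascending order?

Write g(α) = α⁶ - α⁵ + α⁴ + α³ - α.
Roots in ℤ_3: g(0) = 0 → root; g(1) = 1; g(2) = 0 → root.
Linear factors from roots: (α), (α + 1).
Complete factorization: g(α) = (α)·(α + 1)·(α² + 1)·(α² + α - 1).
Factor degrees with multiplicity: 1 + 1 + 2 + 2 = 6.

1, 1, 2, 2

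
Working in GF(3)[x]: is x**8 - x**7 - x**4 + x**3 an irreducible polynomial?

No

Write m(x) = x**8 - x**7 - x**4 + x**3.
Check for roots in GF(3): m(0) = 0 → root; m(1) = 0 → root; m(2) = 0 → root.
m(0) = 0, so (x) divides m(x); m is reducible.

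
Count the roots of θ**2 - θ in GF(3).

2

Write f(θ) = θ**2 - θ.
Evaluate at each of the 3 elements of GF(3):
f(0) = 0 → root; f(1) = 0 → root; f(2) = 2.
Roots: {0, 1}.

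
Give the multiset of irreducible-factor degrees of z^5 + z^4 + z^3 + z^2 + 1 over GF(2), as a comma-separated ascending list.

5

Write h(z) = z^5 + z^4 + z^3 + z^2 + 1.
Roots in GF(2): h(0) = 1; h(1) = 1.
Complete factorization: h(z) = (z^5 + z^4 + z^3 + z^2 + 1).
Factor degrees with multiplicity: 5 = 5.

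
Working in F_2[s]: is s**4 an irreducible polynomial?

Write h(s) = s**4.
Check for roots in F_2: h(0) = 0 → root; h(1) = 1.
h(0) = 0, so (s) divides h(s); h is reducible.

No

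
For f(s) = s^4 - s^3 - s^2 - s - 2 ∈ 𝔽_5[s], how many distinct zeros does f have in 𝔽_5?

Evaluate at each of the 5 elements of 𝔽_5:
f(0) = 3; f(1) = 1; f(2) = 0 → root; f(3) = 0 → root; f(4) = 0 → root.
Roots: {2, 3, 4}.

3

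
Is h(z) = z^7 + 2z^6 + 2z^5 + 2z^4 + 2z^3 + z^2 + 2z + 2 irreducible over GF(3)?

Check for roots in GF(3): h(0) = 2; h(1) = 2; h(2) = 0 → root.
h(2) = 0, so (z − 2) divides h(z); h is reducible.

No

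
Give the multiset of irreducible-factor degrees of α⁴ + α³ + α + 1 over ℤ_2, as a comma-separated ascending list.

1, 1, 2

Write h(α) = α⁴ + α³ + α + 1.
Roots in ℤ_2: h(0) = 1; h(1) = 0 → root.
Linear factors from roots: (α + 1).
Complete factorization: h(α) = (α + 1)^2·(α² + α + 1).
Factor degrees with multiplicity: 1 + 1 + 2 = 4.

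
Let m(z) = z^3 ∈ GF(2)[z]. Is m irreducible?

Check for roots in GF(2): m(0) = 0 → root; m(1) = 1.
m(0) = 0, so (z) divides m(z); m is reducible.

No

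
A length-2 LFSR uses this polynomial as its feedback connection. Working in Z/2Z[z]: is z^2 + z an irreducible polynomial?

Write m(z) = z^2 + z.
Check for roots in Z/2Z: m(0) = 0 → root; m(1) = 0 → root.
m(0) = 0, so (z) divides m(z); m is reducible.

No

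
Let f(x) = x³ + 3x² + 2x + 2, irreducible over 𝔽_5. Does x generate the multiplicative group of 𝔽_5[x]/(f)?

|GF(5^3)^×| = 5^3 − 1 = 124. Prime factorization: 124 = 2^2·31.
f is primitive ⇔ x has order 124 in GF(5)[x]/(f), i.e. x^(124/q) ≠ 1 for each prime q | 124.
x^(62) mod f = 4.
x^(4) mod f = 2x² + 4x + 1.
None equal 1, so x has full order 124; f is primitive.

Yes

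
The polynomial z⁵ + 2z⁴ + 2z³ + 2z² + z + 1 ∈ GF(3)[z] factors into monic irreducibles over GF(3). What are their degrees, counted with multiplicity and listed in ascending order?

1, 1, 1, 2

Write h(z) = z⁵ + 2z⁴ + 2z³ + 2z² + z + 1.
Roots in GF(3): h(0) = 1; h(1) = 0 → root; h(2) = 1.
Linear factors from roots: (z + 2).
Complete factorization: h(z) = (z + 2)^3·(z² + 2z + 2).
Factor degrees with multiplicity: 1 + 1 + 1 + 2 = 5.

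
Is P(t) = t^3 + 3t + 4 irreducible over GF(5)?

Check for roots in GF(5): P(0) = 4; P(1) = 3; P(2) = 3; P(3) = 0 → root; P(4) = 0 → root.
P(3) = 0, so (t − 3) divides P(t); P is reducible.

No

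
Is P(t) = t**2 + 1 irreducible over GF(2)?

Check for roots in GF(2): P(0) = 1; P(1) = 0 → root.
P(1) = 0, so (t − 1) divides P(t); P is reducible.

No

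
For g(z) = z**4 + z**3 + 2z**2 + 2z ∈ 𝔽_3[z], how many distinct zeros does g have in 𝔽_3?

3

Evaluate at each of the 3 elements of 𝔽_3:
g(0) = 0 → root; g(1) = 0 → root; g(2) = 0 → root.
Roots: {0, 1, 2}.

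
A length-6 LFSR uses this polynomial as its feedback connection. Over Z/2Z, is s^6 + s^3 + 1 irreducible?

Write g(s) = s^6 + s^3 + 1.
Check for roots in Z/2Z: g(0) = 1; g(1) = 1.
No roots, so no linear factors.
Monic irreducibles of degree 2 over GF(2): s^2 + s + 1.
None of them divide g (all give nonzero remainder).
Monic irreducibles of degree 3 over GF(2): s^3 + s + 1, s^3 + s^2 + 1.
None of them divide g (all give nonzero remainder).
No irreducible factor of degree ≤ 3 exists, so g is irreducible over GF(2).

Yes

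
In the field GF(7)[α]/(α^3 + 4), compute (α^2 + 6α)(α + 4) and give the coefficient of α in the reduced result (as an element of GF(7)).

Multiply in GF(7)[α]: (α^2 + 6α)·(α + 4) = α^3 + 3α^2 + 3α.
Reduce using α^3 ≡ 3 (mod α^3 + 4).
Reduced: 3α^2 + 3α + 3.

3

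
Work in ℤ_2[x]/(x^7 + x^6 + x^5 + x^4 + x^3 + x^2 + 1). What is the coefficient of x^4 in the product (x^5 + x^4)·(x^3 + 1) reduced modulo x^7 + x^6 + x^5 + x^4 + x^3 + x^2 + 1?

0

Multiply in ℤ_2[x]: (x^5 + x^4)·(x^3 + 1) = x^8 + x^7 + x^5 + x^4.
Reduce using x^7 ≡ x^6 + x^5 + x^4 + x^3 + x^2 + 1 (mod x^7 + x^6 + x^5 + x^4 + x^3 + x^2 + 1).
Reduced: x^6 + x^3 + x.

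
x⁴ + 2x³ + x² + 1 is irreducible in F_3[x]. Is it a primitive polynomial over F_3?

Write f(x) = x⁴ + 2x³ + x² + 1.
|GF(3^4)^×| = 3^4 − 1 = 80. Prime factorization: 80 = 2^4·5.
f is primitive ⇔ x has order 80 in GF(3)[x]/(f), i.e. x^(80/q) ≠ 1 for each prime q | 80.
x^(40) mod f = 1
x^(16) mod f = x³ + x² + 2x.
Since x^(40) = 1, the order of x divides 40 < 80; not primitive.

No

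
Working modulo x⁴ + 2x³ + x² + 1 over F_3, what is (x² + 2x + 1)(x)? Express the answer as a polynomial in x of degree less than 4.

x^3 + 2x^2 + x

Multiply in F_3[x]: (x² + 2x + 1)·(x) = x³ + 2x² + x.
Reduced: x³ + 2x² + x.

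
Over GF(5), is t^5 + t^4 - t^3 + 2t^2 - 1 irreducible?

Yes

Write h(t) = t^5 + t^4 - t^3 + 2t^2 - 1.
Check for roots in GF(5): h(0) = 4; h(1) = 2; h(2) = 2; h(3) = 4; h(4) = 2.
No roots, so no linear factors.
Degree-2 irreducible divisors: test the 10 monic irreducibles of degree 2 over GF(5).
None of them divide h (all give nonzero remainder).
No irreducible factor of degree ≤ 2 exists, so h is irreducible over GF(5).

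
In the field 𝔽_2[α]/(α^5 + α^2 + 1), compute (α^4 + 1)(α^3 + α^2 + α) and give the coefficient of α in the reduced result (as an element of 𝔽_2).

0

Multiply in 𝔽_2[α]: (α^4 + 1)·(α^3 + α^2 + α) = α^7 + α^6 + α^5 + α^3 + α^2 + α.
Reduce using α^5 ≡ α^2 + 1 (mod α^5 + α^2 + 1).
Reduced: α^4 + α^2 + 1.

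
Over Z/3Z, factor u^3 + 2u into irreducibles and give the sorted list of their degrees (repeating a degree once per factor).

1, 1, 1

Write f(u) = u^3 + 2u.
Roots in Z/3Z: f(0) = 0 → root; f(1) = 0 → root; f(2) = 0 → root.
Linear factors from roots: (u), (u + 2), (u + 1).
Complete factorization: f(u) = (u)·(u + 1)·(u + 2).
Factor degrees with multiplicity: 1 + 1 + 1 = 3.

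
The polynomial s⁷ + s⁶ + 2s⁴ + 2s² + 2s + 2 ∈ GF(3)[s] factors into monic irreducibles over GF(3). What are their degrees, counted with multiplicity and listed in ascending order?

7

Write f(s) = s⁷ + s⁶ + 2s⁴ + 2s² + 2s + 2.
Roots in GF(3): f(0) = 2; f(1) = 1; f(2) = 1.
Complete factorization: f(s) = (s⁷ + s⁶ + 2s⁴ + 2s² + 2s + 2).
Factor degrees with multiplicity: 7 = 7.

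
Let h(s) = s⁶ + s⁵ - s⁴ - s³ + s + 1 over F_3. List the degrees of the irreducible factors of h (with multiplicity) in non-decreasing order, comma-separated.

Roots in F_3: h(0) = 1; h(1) = 2; h(2) = 0 → root.
Linear factors from roots: (s + 1).
Complete factorization: h(s) = (s + 1)·(s² - s - 1)·(s³ + s² + s - 1).
Factor degrees with multiplicity: 1 + 2 + 3 = 6.

1, 2, 3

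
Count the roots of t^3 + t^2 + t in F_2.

1

Write g(t) = t^3 + t^2 + t.
Evaluate at each of the 2 elements of F_2:
g(0) = 0 → root; g(1) = 1.
Roots: {0}.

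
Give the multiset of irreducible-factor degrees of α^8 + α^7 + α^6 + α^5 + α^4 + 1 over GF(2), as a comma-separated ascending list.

1, 1, 1, 2, 3

Write g(α) = α^8 + α^7 + α^6 + α^5 + α^4 + 1.
Roots in GF(2): g(0) = 1; g(1) = 0 → root.
Linear factors from roots: (α + 1).
Complete factorization: g(α) = (α + 1)^3·(α^2 + α + 1)·(α^3 + α^2 + 1).
Factor degrees with multiplicity: 1 + 1 + 1 + 2 + 3 = 8.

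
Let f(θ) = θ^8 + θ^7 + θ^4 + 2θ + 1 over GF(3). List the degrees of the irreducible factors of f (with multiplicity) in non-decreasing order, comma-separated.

1, 1, 1, 1, 2, 2

Roots in GF(3): f(0) = 1; f(1) = 0 → root; f(2) = 0 → root.
Linear factors from roots: (θ + 2), (θ + 1).
Complete factorization: f(θ) = (θ + 1)^2·(θ + 2)^2·(θ^2 + 2θ + 2)^2.
Factor degrees with multiplicity: 1 + 1 + 1 + 1 + 2 + 2 = 8.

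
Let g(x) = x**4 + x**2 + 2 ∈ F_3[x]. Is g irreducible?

Check for roots in F_3: g(0) = 2; g(1) = 1; g(2) = 1.
No roots, so no linear factors.
Monic irreducibles of degree 2 over GF(3): x**2 + 1, x**2 + x + 2, x**2 + 2x + 2.
None of them divide g (all give nonzero remainder).
No irreducible factor of degree ≤ 2 exists, so g is irreducible over GF(3).

Yes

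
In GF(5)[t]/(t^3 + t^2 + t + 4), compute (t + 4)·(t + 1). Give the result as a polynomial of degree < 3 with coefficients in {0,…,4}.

Multiply in GF(5)[t]: (t + 4)·(t + 1) = t^2 + 4.
Reduced: t^2 + 4.

t^2 + 4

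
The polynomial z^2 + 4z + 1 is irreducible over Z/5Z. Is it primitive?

Write f(z) = z^2 + 4z + 1.
|GF(5^2)^×| = 5^2 − 1 = 24. Prime factorization: 24 = 2^3·3.
f is primitive ⇔ z has order 24 in GF(5)[z]/(f), i.e. z^(24/q) ≠ 1 for each prime q | 24.
z^(12) mod f = 1
z^(8) mod f = z + 4.
Since z^(12) = 1, the order of z divides 12 < 24; not primitive.

No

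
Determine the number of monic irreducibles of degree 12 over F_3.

Gauss's count: N_{3}(12) = (1/12) Σ_{d|12} μ(12/d)·3^d.
Divisors of 12: 1, 2, 3, 4, 6, 12; μ(12/d) for each: 0, 1, 0, -1, -1, 1.
Σ = 3^2 − 3^4 − 3^6 + 3^12 = 530640.
N = 530640/12 = 44220.

44220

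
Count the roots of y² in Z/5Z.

1

Write h(y) = y².
Evaluate at each of the 5 elements of Z/5Z:
h(0) = 0 → root; h(1) = 1; h(2) = 4; h(3) = 4; h(4) = 1.
Roots: {0}.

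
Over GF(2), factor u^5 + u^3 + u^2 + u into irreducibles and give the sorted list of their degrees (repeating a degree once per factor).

1, 1, 3

Write g(u) = u^5 + u^3 + u^2 + u.
Roots in GF(2): g(0) = 0 → root; g(1) = 0 → root.
Linear factors from roots: (u), (u + 1).
Complete factorization: g(u) = (u)·(u + 1)·(u^3 + u^2 + 1).
Factor degrees with multiplicity: 1 + 1 + 3 = 5.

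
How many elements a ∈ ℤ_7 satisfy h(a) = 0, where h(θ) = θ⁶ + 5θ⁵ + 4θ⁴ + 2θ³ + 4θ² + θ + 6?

Evaluate at each of the 7 elements of ℤ_7:
h(0) = 6; h(1) = 2; h(2) = 6; h(3) = 1; h(4) = 5; h(5) = 0 → root; h(6) = 0 → root.
Roots: {5, 6}.

2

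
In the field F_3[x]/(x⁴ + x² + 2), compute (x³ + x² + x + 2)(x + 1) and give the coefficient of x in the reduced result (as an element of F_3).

0

Multiply in F_3[x]: (x³ + x² + x + 2)·(x + 1) = x⁴ + 2x³ + 2x² + 2.
Reduce using x⁴ ≡ 2x² + 1 (mod x⁴ + x² + 2).
Reduced: 2x³ + x².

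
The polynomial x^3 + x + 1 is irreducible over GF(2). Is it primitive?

Write f(x) = x^3 + x + 1.
|GF(2^3)^×| = 2^3 − 1 = 7. Prime factorization: 7 = 7.
f is primitive ⇔ x has order 7 in GF(2)[x]/(f), i.e. x^(7/q) ≠ 1 for each prime q | 7.
x^(1) mod f = x.
None equal 1, so x has full order 7; f is primitive.

Yes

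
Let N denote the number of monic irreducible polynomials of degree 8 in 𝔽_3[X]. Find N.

Gauss's count: N_{3}(8) = (1/8) Σ_{d|8} μ(8/d)·3^d.
Divisors of 8: 1, 2, 4, 8; μ(8/d) for each: 0, 0, -1, 1.
Σ = − 3^4 + 3^8 = 6480.
N = 6480/8 = 810.

810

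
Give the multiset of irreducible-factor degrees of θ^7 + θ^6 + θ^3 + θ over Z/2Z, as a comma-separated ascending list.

1, 1, 2, 3

Write h(θ) = θ^7 + θ^6 + θ^3 + θ.
Roots in Z/2Z: h(0) = 0 → root; h(1) = 0 → root.
Linear factors from roots: (θ), (θ + 1).
Complete factorization: h(θ) = (θ)·(θ + 1)·(θ^2 + θ + 1)·(θ^3 + θ^2 + 1).
Factor degrees with multiplicity: 1 + 1 + 2 + 3 = 7.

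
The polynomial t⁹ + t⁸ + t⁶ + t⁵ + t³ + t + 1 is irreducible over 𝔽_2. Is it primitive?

Write f(t) = t⁹ + t⁸ + t⁶ + t⁵ + t³ + t + 1.
|GF(2^9)^×| = 2^9 − 1 = 511. Prime factorization: 511 = 7·73.
f is primitive ⇔ t has order 511 in GF(2)[t]/(f), i.e. t^(511/q) ≠ 1 for each prime q | 511.
t^(73) mod f = t⁶ + t⁵ + t³ + t² + t + 1.
t^(7) mod f = t⁷.
None equal 1, so t has full order 511; f is primitive.

Yes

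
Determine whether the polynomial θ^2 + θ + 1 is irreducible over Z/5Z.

Yes

Write g(θ) = θ^2 + θ + 1.
Check for roots in Z/5Z: g(0) = 1; g(1) = 3; g(2) = 2; g(3) = 3; g(4) = 1.
No roots. A degree-2 polynomial over a field with no linear factor is irreducible.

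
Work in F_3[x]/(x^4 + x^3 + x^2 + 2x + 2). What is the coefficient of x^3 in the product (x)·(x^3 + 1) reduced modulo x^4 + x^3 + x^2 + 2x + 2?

2

Multiply in F_3[x]: (x)·(x^3 + 1) = x^4 + x.
Reduce using x^4 ≡ 2x^3 + 2x^2 + x + 1 (mod x^4 + x^3 + x^2 + 2x + 2).
Reduced: 2x^3 + 2x^2 + 2x + 1.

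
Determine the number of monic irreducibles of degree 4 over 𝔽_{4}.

By the necklace-counting formula, N_4(4) = (1/4) Σ_{d|4} μ(4/d)·4^d.
Divisors of 4: 1, 2, 4; μ(4/d) for each: 0, -1, 1.
Σ = − 4^2 + 4^4 = 240.
N = 240/4 = 60.

60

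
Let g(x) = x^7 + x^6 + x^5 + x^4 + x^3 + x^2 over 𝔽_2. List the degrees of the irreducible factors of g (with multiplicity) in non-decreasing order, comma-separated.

1, 1, 1, 2, 2

Roots in 𝔽_2: g(0) = 0 → root; g(1) = 0 → root.
Linear factors from roots: (x), (x + 1).
Complete factorization: g(x) = (x + 1)·(x)^2·(x^2 + x + 1)^2.
Factor degrees with multiplicity: 1 + 1 + 1 + 2 + 2 = 7.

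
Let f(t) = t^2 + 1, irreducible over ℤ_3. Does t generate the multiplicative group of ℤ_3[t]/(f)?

|GF(3^2)^×| = 3^2 − 1 = 8. Prime factorization: 8 = 2^3.
f is primitive ⇔ t has order 8 in GF(3)[t]/(f), i.e. t^(8/q) ≠ 1 for each prime q | 8.
t^(4) mod f = 1
Since t^(4) = 1, the order of t divides 4 < 8; not primitive.

No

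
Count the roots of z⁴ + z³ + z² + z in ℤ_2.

2

Write g(z) = z⁴ + z³ + z² + z.
Evaluate at each of the 2 elements of ℤ_2:
g(0) = 0 → root; g(1) = 0 → root.
Roots: {0, 1}.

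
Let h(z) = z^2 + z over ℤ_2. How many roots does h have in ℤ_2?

Evaluate at each of the 2 elements of ℤ_2:
h(0) = 0 → root; h(1) = 0 → root.
Roots: {0, 1}.

2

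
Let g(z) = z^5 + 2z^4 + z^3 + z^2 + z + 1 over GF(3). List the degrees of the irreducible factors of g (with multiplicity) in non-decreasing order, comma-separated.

5

Roots in GF(3): g(0) = 1; g(1) = 1; g(2) = 1.
Complete factorization: g(z) = (z^5 + 2z^4 + z^3 + z^2 + z + 1).
Factor degrees with multiplicity: 5 = 5.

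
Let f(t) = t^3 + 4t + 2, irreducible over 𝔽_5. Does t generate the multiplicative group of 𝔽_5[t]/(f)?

Yes

|GF(5^3)^×| = 5^3 − 1 = 124. Prime factorization: 124 = 2^2·31.
f is primitive ⇔ t has order 124 in GF(5)[t]/(f), i.e. t^(124/q) ≠ 1 for each prime q | 124.
t^(62) mod f = 4.
t^(4) mod f = t^2 + 3t.
None equal 1, so t has full order 124; f is primitive.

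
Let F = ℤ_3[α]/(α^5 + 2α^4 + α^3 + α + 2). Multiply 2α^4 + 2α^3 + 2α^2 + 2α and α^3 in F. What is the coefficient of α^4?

Multiply in ℤ_3[α]: (2α^4 + 2α^3 + 2α^2 + 2α)·(α^3) = 2α^7 + 2α^6 + 2α^5 + 2α^4.
Reduce using α^5 ≡ α^4 + 2α^3 + 2α + 1 (mod α^5 + 2α^4 + α^3 + α + 2).
Reduced: 2α^4 + α^2 + 1.

2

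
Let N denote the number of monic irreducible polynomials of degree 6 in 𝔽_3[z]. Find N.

116

Gauss's count: N_{3}(6) = (1/6) Σ_{d|6} μ(6/d)·3^d.
Divisors of 6: 1, 2, 3, 6; μ(6/d) for each: 1, -1, -1, 1.
Σ = 3^1 − 3^2 − 3^3 + 3^6 = 696.
N = 696/6 = 116.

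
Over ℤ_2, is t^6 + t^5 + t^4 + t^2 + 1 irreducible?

Yes

Write g(t) = t^6 + t^5 + t^4 + t^2 + 1.
Check for roots in ℤ_2: g(0) = 1; g(1) = 1.
No roots, so no linear factors.
Monic irreducibles of degree 2 over GF(2): t^2 + t + 1.
None of them divide g (all give nonzero remainder).
Monic irreducibles of degree 3 over GF(2): t^3 + t + 1, t^3 + t^2 + 1.
None of them divide g (all give nonzero remainder).
No irreducible factor of degree ≤ 3 exists, so g is irreducible over GF(2).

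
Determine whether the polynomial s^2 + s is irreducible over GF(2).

Write P(s) = s^2 + s.
Check for roots in GF(2): P(0) = 0 → root; P(1) = 0 → root.
P(0) = 0, so (s) divides P(s); P is reducible.

No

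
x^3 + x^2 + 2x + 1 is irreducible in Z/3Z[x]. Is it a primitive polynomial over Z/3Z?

Write f(x) = x^3 + x^2 + 2x + 1.
|GF(3^3)^×| = 3^3 − 1 = 26. Prime factorization: 26 = 2·13.
f is primitive ⇔ x has order 26 in GF(3)[x]/(f), i.e. x^(26/q) ≠ 1 for each prime q | 26.
x^(13) mod f = 2.
x^(2) mod f = x^2.
None equal 1, so x has full order 26; f is primitive.

Yes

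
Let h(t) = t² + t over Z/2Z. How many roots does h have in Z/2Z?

2

Evaluate at each of the 2 elements of Z/2Z:
h(0) = 0 → root; h(1) = 0 → root.
Roots: {0, 1}.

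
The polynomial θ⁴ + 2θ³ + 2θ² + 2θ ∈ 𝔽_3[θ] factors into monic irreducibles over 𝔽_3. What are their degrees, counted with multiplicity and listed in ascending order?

Write f(θ) = θ⁴ + 2θ³ + 2θ² + 2θ.
Roots in 𝔽_3: f(0) = 0 → root; f(1) = 1; f(2) = 2.
Linear factors from roots: (θ).
Complete factorization: f(θ) = (θ)·(θ³ + 2θ² + 2θ + 2).
Factor degrees with multiplicity: 1 + 3 = 4.

1, 3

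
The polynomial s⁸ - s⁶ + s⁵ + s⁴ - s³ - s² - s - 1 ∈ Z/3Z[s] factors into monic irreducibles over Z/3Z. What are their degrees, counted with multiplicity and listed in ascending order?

Write h(s) = s⁸ - s⁶ + s⁵ + s⁴ - s³ - s² - s - 1.
Roots in Z/3Z: h(0) = 2; h(1) = 1; h(2) = 0 → root.
Linear factors from roots: (s + 1).
Complete factorization: h(s) = (s + 1)^2·(s³ - s + 1)·(s³ + s² - 1).
Factor degrees with multiplicity: 1 + 1 + 3 + 3 = 8.

1, 1, 3, 3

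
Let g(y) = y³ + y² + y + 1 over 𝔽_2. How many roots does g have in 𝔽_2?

Evaluate at each of the 2 elements of 𝔽_2:
g(0) = 1; g(1) = 0 → root.
Roots: {1}.

1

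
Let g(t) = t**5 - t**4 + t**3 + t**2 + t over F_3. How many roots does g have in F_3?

3

Evaluate at each of the 3 elements of F_3:
g(0) = 0 → root; g(1) = 0 → root; g(2) = 0 → root.
Roots: {0, 1, 2}.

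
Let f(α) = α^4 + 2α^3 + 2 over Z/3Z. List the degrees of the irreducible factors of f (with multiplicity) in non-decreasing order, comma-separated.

Roots in Z/3Z: f(0) = 2; f(1) = 2; f(2) = 1.
Complete factorization: f(α) = (α^4 + 2α^3 + 2).
Factor degrees with multiplicity: 4 = 4.

4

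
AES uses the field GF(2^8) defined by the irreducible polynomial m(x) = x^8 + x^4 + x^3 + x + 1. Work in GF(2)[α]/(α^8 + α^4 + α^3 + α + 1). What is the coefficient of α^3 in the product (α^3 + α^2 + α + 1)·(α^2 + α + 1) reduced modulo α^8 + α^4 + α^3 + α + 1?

1

Multiply in GF(2)[α]: (α^3 + α^2 + α + 1)·(α^2 + α + 1) = α^5 + α^3 + α^2 + 1.
Reduced: α^5 + α^3 + α^2 + 1.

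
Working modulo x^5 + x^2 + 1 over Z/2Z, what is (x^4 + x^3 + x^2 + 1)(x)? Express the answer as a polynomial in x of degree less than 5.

x^4 + x^3 + x^2 + x + 1

Multiply in Z/2Z[x]: (x^4 + x^3 + x^2 + 1)·(x) = x^5 + x^4 + x^3 + x.
Reduce using x^5 ≡ x^2 + 1 (mod x^5 + x^2 + 1).
Reduced: x^4 + x^3 + x^2 + x + 1.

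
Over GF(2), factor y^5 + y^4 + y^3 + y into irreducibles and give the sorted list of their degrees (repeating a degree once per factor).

Write g(y) = y^5 + y^4 + y^3 + y.
Roots in GF(2): g(0) = 0 → root; g(1) = 0 → root.
Linear factors from roots: (y), (y + 1).
Complete factorization: g(y) = (y)·(y + 1)·(y^3 + y + 1).
Factor degrees with multiplicity: 1 + 1 + 3 = 5.

1, 1, 3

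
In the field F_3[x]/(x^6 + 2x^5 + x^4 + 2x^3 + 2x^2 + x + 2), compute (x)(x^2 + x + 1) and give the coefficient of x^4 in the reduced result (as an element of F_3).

0

Multiply in F_3[x]: (x)·(x^2 + x + 1) = x^3 + x^2 + x.
Reduced: x^3 + x^2 + x.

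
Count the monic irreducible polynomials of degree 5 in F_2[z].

The number of monic irreducibles of degree 5 over GF(2) is (1/5)·Σ_{d∣5} μ(5/d) 2^d.
Divisors of 5: 1, 5; μ(5/d) for each: -1, 1.
Σ = − 2^1 + 2^5 = 30.
N = 30/5 = 6.

6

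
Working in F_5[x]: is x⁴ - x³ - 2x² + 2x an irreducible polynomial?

No

Write g(x) = x⁴ - x³ - 2x² + 2x.
Check for roots in F_5: g(0) = 0 → root; g(1) = 0 → root; g(2) = 4; g(3) = 2; g(4) = 3.
g(0) = 0, so (x) divides g(x); g is reducible.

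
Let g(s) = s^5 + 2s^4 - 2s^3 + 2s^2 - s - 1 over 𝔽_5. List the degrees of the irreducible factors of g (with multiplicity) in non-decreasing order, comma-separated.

1, 1, 3

Roots in 𝔽_5: g(0) = 4; g(1) = 1; g(2) = 3; g(3) = 0 → root; g(4) = 0 → root.
Linear factors from roots: (s + 2), (s + 1).
Complete factorization: g(s) = (s + 1)·(s + 2)·(s^3 - s^2 - s + 2).
Factor degrees with multiplicity: 1 + 1 + 3 = 5.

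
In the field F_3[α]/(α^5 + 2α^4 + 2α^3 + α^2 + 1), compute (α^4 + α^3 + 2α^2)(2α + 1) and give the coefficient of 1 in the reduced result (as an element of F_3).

Multiply in F_3[α]: (α^4 + α^3 + 2α^2)·(2α + 1) = 2α^5 + 2α^3 + 2α^2.
Reduce using α^5 ≡ α^4 + α^3 + 2α^2 + 2 (mod α^5 + 2α^4 + 2α^3 + α^2 + 1).
Reduced: 2α^4 + α^3 + 1.

1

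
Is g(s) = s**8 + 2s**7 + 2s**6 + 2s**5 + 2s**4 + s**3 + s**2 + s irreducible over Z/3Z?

No

Check for roots in Z/3Z: g(0) = 0 → root; g(1) = 0 → root; g(2) = 0 → root.
g(0) = 0, so (s) divides g(s); g is reducible.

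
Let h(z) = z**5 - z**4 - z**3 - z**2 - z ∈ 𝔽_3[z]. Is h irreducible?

Check for roots in 𝔽_3: h(0) = 0 → root; h(1) = 0 → root; h(2) = 2.
h(0) = 0, so (z) divides h(z); h is reducible.

No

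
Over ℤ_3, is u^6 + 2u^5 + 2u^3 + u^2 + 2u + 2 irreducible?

Yes

Write f(u) = u^6 + 2u^5 + 2u^3 + u^2 + 2u + 2.
Check for roots in ℤ_3: f(0) = 2; f(1) = 1; f(2) = 1.
No roots, so no linear factors.
Monic irreducibles of degree 2 over GF(3): u^2 + 1, u^2 + u + 2, u^2 + 2u + 2.
None of them divide f (all give nonzero remainder).
Degree-3 irreducible divisors: test the 8 monic irreducibles of degree 3 over GF(3).
None of them divide f (all give nonzero remainder).
No irreducible factor of degree ≤ 3 exists, so f is irreducible over GF(3).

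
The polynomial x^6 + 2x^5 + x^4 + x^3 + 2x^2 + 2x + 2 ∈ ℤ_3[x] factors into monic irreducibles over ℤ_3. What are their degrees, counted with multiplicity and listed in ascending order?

2, 2, 2

Write h(x) = x^6 + 2x^5 + x^4 + x^3 + 2x^2 + 2x + 2.
Roots in ℤ_3: h(0) = 2; h(1) = 2; h(2) = 1.
Complete factorization: h(x) = (x^2 + 2x + 2)·(x^2 + 1)^2.
Factor degrees with multiplicity: 2 + 2 + 2 = 6.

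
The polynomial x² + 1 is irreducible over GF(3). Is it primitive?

Write f(x) = x² + 1.
|GF(3^2)^×| = 3^2 − 1 = 8. Prime factorization: 8 = 2^3.
f is primitive ⇔ x has order 8 in GF(3)[x]/(f), i.e. x^(8/q) ≠ 1 for each prime q | 8.
x^(4) mod f = 1
Since x^(4) = 1, the order of x divides 4 < 8; not primitive.

No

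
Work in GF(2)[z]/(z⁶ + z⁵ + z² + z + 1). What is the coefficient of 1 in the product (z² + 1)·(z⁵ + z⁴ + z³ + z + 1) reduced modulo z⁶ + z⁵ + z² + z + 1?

Multiply in GF(2)[z]: (z² + 1)·(z⁵ + z⁴ + z³ + z + 1) = z⁷ + z⁶ + z⁴ + z² + z + 1.
Reduce using z⁶ ≡ z⁵ + z² + z + 1 (mod z⁶ + z⁵ + z² + z + 1).
Reduced: z⁴ + z³ + 1.

1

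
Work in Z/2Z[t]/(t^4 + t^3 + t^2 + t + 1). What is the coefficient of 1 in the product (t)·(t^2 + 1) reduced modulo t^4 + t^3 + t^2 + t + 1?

Multiply in Z/2Z[t]: (t)·(t^2 + 1) = t^3 + t.
Reduced: t^3 + t.

0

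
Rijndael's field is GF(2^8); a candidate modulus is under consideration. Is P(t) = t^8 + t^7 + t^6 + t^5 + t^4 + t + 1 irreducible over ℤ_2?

Check for roots in ℤ_2: P(0) = 1; P(1) = 1.
No roots, so no linear factors.
Monic irreducibles of degree 2 over GF(2): t^2 + t + 1.
None of them divide P (all give nonzero remainder).
Monic irreducibles of degree 3 over GF(2): t^3 + t + 1, t^3 + t^2 + 1.
None of them divide P (all give nonzero remainder).
Monic irreducibles of degree 4 over GF(2): t^4 + t + 1, t^4 + t^3 + 1, t^4 + t^3 + t^2 + t + 1.
None of them divide P (all give nonzero remainder).
No irreducible factor of degree ≤ 4 exists, so P is irreducible over GF(2).

Yes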